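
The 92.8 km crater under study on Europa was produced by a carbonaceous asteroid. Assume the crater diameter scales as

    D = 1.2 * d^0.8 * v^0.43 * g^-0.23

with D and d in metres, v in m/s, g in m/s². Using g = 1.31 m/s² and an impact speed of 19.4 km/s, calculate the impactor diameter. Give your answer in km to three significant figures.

d ≈ 6.91 km

Rearranging for d: d = [D / (1.2 · 19400^0.43 · 1.31^-0.23)]^(1/0.8).
D = 92800 m.
19400^0.43 = 69.78
1.31^-0.23 = 0.9398
Denominator = 1.2 × 69.78 × 0.9398 = 78.70
D / 78.70 = 92800 / 78.70 = 1179
d = 1179^(1/0.8) = 1179^1.25 = 6909 m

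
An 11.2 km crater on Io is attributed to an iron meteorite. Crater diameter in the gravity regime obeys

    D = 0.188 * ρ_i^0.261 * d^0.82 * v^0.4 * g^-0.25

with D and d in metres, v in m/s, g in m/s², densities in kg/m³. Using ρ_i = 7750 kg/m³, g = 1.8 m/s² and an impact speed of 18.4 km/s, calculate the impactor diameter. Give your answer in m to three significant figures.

Rearranging for d: d = [D / (0.188 · 7750^0.261 · 18400^0.4 · 1.8^-0.25)]^(1/0.82).
D = 11200 m.
7750^0.261 = 10.35
18400^0.4 = 50.81
1.8^-0.25 = 0.8633
Denominator = 0.188 × 10.35 × 50.81 × 0.8633 = 85.35
D / 85.35 = 11200 / 85.35 = 131.2
d = 131.2^(1/0.82) = 131.2^1.2195 = 382.7 m

d ≈ 383 m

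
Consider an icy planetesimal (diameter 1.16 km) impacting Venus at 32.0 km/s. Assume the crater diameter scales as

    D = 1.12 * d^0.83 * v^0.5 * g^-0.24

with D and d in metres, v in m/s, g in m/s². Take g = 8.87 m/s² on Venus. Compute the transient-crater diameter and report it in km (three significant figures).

D ≈ 41.5 km

In SI units: d = 1160 m, v = 32000 m/s.
d^0.83 = 1160^0.83 = 349.5
v^0.5 = 32000^0.5 = 178.9
g^-0.24 = 8.87^-0.24 = 0.5922
D = 1.12 × 349.5 × 178.9 × 0.5922 = 41471 m
   = 41.47 km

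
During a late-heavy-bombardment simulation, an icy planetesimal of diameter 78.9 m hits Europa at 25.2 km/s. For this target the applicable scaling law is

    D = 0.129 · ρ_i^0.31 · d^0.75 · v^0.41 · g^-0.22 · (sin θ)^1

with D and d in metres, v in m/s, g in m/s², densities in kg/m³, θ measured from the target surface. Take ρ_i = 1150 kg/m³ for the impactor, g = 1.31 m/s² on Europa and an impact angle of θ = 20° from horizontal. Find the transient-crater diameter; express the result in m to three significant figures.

D ≈ 624 m

In SI units: v = 25200 m/s.
ρ_i^0.31 = 1150^0.31 = 8.888
d^0.75 = 78.9^0.75 = 26.47
v^0.41 = 25200^0.41 = 63.76
g^-0.22 = 1.31^-0.22 = 0.9423
(sin 20°)^1 = 0.3420^1 = 0.3420
D = 0.129 × 8.888 × 26.47 × 63.76 × 0.9423 × 0.3420 = 623.6 m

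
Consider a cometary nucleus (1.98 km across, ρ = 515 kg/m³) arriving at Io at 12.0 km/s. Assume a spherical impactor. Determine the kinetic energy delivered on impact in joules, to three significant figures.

E ≈ 1.51 × 10^20 J

d = 1980 m; v = 12000 m/s.
Mass m = (π/6) ρ d³ = (π/6) × 515 × (1980)³ = 2.093 × 10^12 kg
E = ½ m v² = 0.5 × 2.093 × 10^12 × (12000)² = 1.507 × 10^20 J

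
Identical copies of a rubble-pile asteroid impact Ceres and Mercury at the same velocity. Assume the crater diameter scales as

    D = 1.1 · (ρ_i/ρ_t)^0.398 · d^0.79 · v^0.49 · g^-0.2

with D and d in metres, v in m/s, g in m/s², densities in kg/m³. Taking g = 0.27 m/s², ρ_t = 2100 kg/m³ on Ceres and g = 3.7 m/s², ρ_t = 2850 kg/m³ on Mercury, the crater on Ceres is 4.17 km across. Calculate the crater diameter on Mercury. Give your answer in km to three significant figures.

The impactor-only factors (d, v, ρ_i) cancel in the ratio, leaving D_Mercury/D_Ceres = (g_Mercury/g_Ceres)^-0.2 · (ρ_t,Ceres/ρ_t,Mercury)^0.398.
(3.7/0.27)^-0.2 = 13.70^-0.2 = 0.5925
(2100/2850)^0.398 = 0.7368^0.398 = 0.8855
Ratio = 0.5925 × 0.8855 = 0.5247
D_Mercury = 0.5247 × 4.17 km = 2.19 km

D ≈ 2.19 km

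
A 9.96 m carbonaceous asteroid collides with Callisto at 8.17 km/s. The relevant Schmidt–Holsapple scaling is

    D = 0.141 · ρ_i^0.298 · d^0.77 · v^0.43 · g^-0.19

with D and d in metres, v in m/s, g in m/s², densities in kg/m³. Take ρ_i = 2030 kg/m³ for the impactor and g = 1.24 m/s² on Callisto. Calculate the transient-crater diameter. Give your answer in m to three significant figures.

In SI units: v = 8170 m/s.
ρ_i^0.298 = 2030^0.298 = 9.675
d^0.77 = 9.96^0.77 = 5.870
v^0.43 = 8170^0.43 = 48.11
g^-0.19 = 1.24^-0.19 = 0.9600
D = 0.141 × 9.675 × 5.870 × 48.11 × 0.9600 = 369.8 m

D ≈ 370 m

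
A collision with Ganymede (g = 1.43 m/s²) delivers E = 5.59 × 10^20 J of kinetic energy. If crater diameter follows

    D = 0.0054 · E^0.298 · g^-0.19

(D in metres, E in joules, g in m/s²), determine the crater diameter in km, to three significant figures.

D ≈ 7.68 km

E^0.298 = (5.59 × 10^20)^0.298 = 1.523 × 10^6
g^-0.19 = 1.43^-0.19 = 0.9343
D = 0.0054 × 1.523 × 10^6 × 0.9343 = 7684 m
   = 7.684 km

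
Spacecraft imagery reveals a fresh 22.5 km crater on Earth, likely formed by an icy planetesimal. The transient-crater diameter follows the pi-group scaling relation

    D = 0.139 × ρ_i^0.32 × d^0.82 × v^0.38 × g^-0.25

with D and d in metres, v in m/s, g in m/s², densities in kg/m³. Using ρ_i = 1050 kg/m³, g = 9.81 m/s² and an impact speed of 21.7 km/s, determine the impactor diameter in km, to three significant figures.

d ≈ 2.93 km

Rearranging for d: d = [D / (0.139 · 1050^0.32 · 21700^0.38 · 9.81^-0.25)]^(1/0.82).
D = 22500 m.
1050^0.32 = 9.264
21700^0.38 = 44.45
9.81^-0.25 = 0.5650
Denominator = 0.139 × 9.264 × 44.45 × 0.5650 = 32.34
D / 32.34 = 22500 / 32.34 = 695.7
d = 695.7^(1/0.82) = 695.7^1.2195 = 2926 m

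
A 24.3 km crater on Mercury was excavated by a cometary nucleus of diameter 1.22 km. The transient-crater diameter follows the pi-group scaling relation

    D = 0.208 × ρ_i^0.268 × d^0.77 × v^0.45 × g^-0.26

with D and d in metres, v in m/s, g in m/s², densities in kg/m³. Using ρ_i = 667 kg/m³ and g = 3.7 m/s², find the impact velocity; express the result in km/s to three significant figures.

v ≈ 42.3 km/s

Rearranging for v: v = [D / (0.208 · 667^0.268 · 1220^0.77 · 3.7^-0.26)]^(1/0.45).
D = 24300 m.
667^0.268 = 5.713
1220^0.77 = 238.0
3.7^-0.26 = 0.7117
Denominator = 0.208 × 5.713 × 238.0 × 0.7117 = 201.3
D / 201.3 = 24300 / 201.3 = 120.7
v = 120.7^(1/0.45) = 120.7^2.2222 = 42264 m/s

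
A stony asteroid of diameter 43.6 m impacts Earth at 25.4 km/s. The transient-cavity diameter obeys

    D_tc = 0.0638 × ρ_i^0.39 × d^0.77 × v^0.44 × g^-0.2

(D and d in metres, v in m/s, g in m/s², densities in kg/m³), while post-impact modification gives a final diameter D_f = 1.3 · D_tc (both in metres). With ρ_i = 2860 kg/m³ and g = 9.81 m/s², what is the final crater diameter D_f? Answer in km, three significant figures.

D_f ≈ 1.86 km

v = 25400 m/s.
ρ_i^0.39 = 2860^0.39 = 22.28
d^0.77 = 43.6^0.77 = 18.30
v^0.44 = 25400^0.44 = 86.72
g^-0.2 = 9.81^-0.2 = 0.6334
D_tc = 0.0638 × 22.28 × 18.30 × 86.72 × 0.6334 = 1429 m
D_f = 1.3 × 1429 = 1858 m
     = 1.858 km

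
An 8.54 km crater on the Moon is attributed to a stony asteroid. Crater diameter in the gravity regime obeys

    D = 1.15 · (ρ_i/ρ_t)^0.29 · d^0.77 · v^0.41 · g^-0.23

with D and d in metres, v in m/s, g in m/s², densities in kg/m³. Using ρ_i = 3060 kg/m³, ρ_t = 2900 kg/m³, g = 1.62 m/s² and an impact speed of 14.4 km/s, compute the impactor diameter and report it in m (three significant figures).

d ≈ 735 m

Rearranging for d: d = [D / (1.15 · (3060/2900)^0.29 · 14400^0.41 · 1.62^-0.23)]^(1/0.77).
D = 8540 m.
(3060/2900)^0.29 = 1.016
14400^0.41 = 50.69
1.62^-0.23 = 0.8950
Denominator = 1.15 × 1.016 × 50.69 × 0.8950 = 53.01
D / 53.01 = 8540 / 53.01 = 161.1
d = 161.1^(1/0.77) = 161.1^1.2987 = 735.1 m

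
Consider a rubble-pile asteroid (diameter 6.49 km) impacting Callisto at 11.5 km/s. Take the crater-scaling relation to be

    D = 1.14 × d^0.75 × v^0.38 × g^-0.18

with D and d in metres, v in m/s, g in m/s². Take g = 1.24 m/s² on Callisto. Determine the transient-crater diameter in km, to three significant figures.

In SI units: d = 6490 m, v = 11500 m/s.
d^0.75 = 6490^0.75 = 723.1
v^0.38 = 11500^0.38 = 34.92
g^-0.18 = 1.24^-0.18 = 0.9620
D = 1.14 × 723.1 × 34.92 × 0.9620 = 27692 m
   = 27.69 km

D ≈ 27.7 km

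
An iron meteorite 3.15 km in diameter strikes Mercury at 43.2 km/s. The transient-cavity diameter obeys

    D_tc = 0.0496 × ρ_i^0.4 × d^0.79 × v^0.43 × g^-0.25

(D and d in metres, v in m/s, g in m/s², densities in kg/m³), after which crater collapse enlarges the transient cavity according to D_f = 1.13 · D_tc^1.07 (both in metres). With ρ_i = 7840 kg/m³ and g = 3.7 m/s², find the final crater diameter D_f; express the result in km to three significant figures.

D_f ≈ 183 km

In SI: d = 3150 m, v = 43200 m/s.
ρ_i^0.4 = 7840^0.4 = 36.12
d^0.79 = 3150^0.79 = 580.3
v^0.43 = 43200^0.43 = 98.46
g^-0.25 = 3.7^-0.25 = 0.7210
D_tc = 0.0496 × 36.12 × 580.3 × 98.46 × 0.7210 = 73800 m
D_f = 1.13 × (73800)^1.07 = 1.828 × 10^5 m
     = 182.8 km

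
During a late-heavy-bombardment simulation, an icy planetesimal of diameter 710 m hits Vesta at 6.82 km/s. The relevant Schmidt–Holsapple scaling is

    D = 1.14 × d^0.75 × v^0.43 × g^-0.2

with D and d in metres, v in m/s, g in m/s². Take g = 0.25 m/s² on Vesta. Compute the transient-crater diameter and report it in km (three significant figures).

In SI units: v = 6820 m/s.
d^0.75 = 710^0.75 = 137.5
v^0.43 = 6820^0.43 = 44.52
g^-0.2 = 0.25^-0.2 = 1.320
D = 1.14 × 137.5 × 44.52 × 1.320 = 9212 m
   = 9.212 km

D ≈ 9.21 km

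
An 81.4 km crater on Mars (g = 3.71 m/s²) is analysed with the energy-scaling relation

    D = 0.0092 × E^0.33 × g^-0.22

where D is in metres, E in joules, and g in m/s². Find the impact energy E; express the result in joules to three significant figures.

Rearranging: E = [D / (0.0092 · g^-0.22)]^(1/0.33).
D = 81400 m.
g^-0.22 = 3.71^-0.22 = 0.7494
D / (0.0092 × 0.7494) = 81400 / (6.894 × 10^-3) = 1.181 × 10^7
E = (1.181 × 10^7)^3.0303 = 2.698 × 10^21 J

E ≈ 2.70 × 10^21 J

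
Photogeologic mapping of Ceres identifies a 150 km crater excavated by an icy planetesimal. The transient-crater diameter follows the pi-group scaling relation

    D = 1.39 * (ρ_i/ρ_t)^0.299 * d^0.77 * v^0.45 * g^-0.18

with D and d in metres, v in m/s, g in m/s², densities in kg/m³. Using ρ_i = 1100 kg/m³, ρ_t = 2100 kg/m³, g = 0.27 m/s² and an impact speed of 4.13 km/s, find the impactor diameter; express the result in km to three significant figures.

d ≈ 25.1 km

Rearranging for d: d = [D / (1.39 · (1100/2100)^0.299 · 4130^0.45 · 0.27^-0.18)]^(1/0.77).
D = 150000 m.
(1100/2100)^0.299 = 0.8242
4130^0.45 = 42.38
0.27^-0.18 = 1.266
Denominator = 1.39 × 0.8242 × 42.38 × 1.266 = 61.47
D / 61.47 = 150000 / 61.47 = 2440
d = 2440^(1/0.77) = 2440^1.2987 = 25073 m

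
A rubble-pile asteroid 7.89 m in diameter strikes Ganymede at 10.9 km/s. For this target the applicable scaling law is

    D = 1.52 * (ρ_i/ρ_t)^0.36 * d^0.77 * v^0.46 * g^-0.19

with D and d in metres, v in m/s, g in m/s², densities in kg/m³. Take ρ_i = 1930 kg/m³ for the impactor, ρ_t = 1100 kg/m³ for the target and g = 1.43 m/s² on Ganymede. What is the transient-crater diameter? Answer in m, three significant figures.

In SI units: v = 10900 m/s.
(ρ_i/ρ_t)^0.36 = (1930/1100)^0.36 = 1.224
d^0.77 = 7.89^0.77 = 4.906
v^0.46 = 10900^0.46 = 71.98
g^-0.19 = 1.43^-0.19 = 0.9343
D = 1.52 × 1.224 × 4.906 × 71.98 × 0.9343 = 613.8 m

D ≈ 614 m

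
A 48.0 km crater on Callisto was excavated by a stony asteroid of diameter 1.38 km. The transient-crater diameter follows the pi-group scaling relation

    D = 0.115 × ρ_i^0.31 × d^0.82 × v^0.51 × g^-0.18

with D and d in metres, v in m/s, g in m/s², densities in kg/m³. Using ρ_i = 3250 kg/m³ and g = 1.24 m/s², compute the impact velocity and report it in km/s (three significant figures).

Rearranging for v: v = [D / (0.115 · 3250^0.31 · 1380^0.82 · 1.24^-0.18)]^(1/0.51).
D = 48000 m.
3250^0.31 = 12.27
1380^0.82 = 375.6
1.24^-0.18 = 0.9620
Denominator = 0.115 × 12.27 × 375.6 × 0.9620 = 509.9
D / 509.9 = 48000 / 509.9 = 94.14
v = 94.14^(1/0.51) = 94.14^1.9608 = 7416 m/s

v ≈ 7.42 km/s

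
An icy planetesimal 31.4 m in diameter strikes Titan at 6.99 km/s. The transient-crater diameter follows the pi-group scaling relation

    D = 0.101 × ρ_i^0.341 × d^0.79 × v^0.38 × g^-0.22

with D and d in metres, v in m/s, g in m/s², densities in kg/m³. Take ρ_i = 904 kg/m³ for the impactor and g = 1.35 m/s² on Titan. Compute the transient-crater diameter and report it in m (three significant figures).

D ≈ 424 m

In SI units: v = 6990 m/s.
ρ_i^0.341 = 904^0.341 = 10.19
d^0.79 = 31.4^0.79 = 15.23
v^0.38 = 6990^0.38 = 28.90
g^-0.22 = 1.35^-0.22 = 0.9361
D = 0.101 × 10.19 × 15.23 × 28.90 × 0.9361 = 424.0 m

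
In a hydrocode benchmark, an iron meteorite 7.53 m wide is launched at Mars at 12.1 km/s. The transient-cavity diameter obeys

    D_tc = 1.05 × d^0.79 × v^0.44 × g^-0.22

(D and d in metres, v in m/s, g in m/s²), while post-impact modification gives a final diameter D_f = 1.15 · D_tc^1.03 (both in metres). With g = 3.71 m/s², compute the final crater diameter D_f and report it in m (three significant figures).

D_f ≈ 329 m

v = 12100 m/s.
d^0.79 = 7.53^0.79 = 4.928
v^0.44 = 12100^0.44 = 62.58
g^-0.22 = 3.71^-0.22 = 0.7494
D_tc = 1.05 × 4.928 × 62.58 × 0.7494 = 242.7 m
D_f = 1.15 × (242.7)^1.03 = 329.1 m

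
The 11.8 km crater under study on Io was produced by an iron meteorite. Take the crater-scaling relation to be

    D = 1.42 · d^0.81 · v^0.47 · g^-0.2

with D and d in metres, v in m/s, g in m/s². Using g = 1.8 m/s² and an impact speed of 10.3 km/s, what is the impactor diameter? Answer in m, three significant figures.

d ≈ 375 m

Rearranging for d: d = [D / (1.42 · 10300^0.47 · 1.8^-0.2)]^(1/0.81).
D = 11800 m.
10300^0.47 = 76.92
1.8^-0.2 = 0.8891
Denominator = 1.42 × 76.92 × 0.8891 = 97.11
D / 97.11 = 11800 / 97.11 = 121.5
d = 121.5^(1/0.81) = 121.5^1.2346 = 374.6 m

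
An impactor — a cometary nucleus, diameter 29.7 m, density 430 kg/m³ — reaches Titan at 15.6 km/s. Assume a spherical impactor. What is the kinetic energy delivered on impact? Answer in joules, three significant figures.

v = 15600 m/s.
Mass m = (π/6) ρ d³ = (π/6) × 430 × (29.7)³ = 5.898 × 10^6 kg
E = ½ m v² = 0.5 × 5.898 × 10^6 × (15600)² = 7.177 × 10^14 J

E ≈ 7.18 × 10^14 J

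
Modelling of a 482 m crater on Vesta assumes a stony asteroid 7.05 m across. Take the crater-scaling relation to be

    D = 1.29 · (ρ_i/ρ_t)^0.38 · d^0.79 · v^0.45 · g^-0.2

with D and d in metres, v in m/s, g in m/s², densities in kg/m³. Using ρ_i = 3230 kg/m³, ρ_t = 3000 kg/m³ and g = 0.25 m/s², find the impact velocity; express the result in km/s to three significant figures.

v ≈ 8.57 km/s

Rearranging for v: v = [D / (1.29 · (3230/3000)^0.38 · 7.05^0.79 · 0.25^-0.2)]^(1/0.45).
(3230/3000)^0.38 = 1.028
7.05^0.79 = 4.678
0.25^-0.2 = 1.320
Denominator = 1.29 × 1.028 × 4.678 × 1.320 = 8.189
D / 8.189 = 482 / 8.189 = 58.86
v = 58.86^(1/0.45) = 58.86^2.2222 = 8568 m/s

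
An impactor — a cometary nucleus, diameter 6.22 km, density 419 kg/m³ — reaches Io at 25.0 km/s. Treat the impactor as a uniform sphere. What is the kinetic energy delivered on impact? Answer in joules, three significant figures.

E ≈ 1.65 × 10^22 J

d = 6220 m; v = 25000 m/s.
Mass m = (π/6) ρ d³ = (π/6) × 419 × (6220)³ = 5.279 × 10^13 kg
E = ½ m v² = 0.5 × 5.279 × 10^13 × (25000)² = 1.650 × 10^22 J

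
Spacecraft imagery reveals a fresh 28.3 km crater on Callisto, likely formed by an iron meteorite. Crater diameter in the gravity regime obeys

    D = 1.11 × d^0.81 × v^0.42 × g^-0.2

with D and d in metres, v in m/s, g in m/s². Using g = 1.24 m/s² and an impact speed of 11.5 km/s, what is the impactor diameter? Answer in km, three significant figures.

Rearranging for d: d = [D / (1.11 · 11500^0.42 · 1.24^-0.2)]^(1/0.81).
D = 28300 m.
11500^0.42 = 50.76
1.24^-0.2 = 0.9579
Denominator = 1.11 × 50.76 × 0.9579 = 53.97
D / 53.97 = 28300 / 53.97 = 524.4
d = 524.4^(1/0.81) = 524.4^1.2346 = 2279 m

d ≈ 2.28 km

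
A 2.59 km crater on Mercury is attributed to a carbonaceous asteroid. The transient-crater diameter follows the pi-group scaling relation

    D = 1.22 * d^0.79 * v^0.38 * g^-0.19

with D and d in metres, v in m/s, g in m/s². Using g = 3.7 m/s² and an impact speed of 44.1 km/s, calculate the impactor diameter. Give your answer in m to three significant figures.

Rearranging for d: d = [D / (1.22 · 44100^0.38 · 3.7^-0.19)]^(1/0.79).
D = 2590 m.
44100^0.38 = 58.20
3.7^-0.19 = 0.7799
Denominator = 1.22 × 58.20 × 0.7799 = 55.38
D / 55.38 = 2590 / 55.38 = 46.77
d = 46.77^(1/0.79) = 46.77^1.2658 = 130.0 m

d ≈ 130 m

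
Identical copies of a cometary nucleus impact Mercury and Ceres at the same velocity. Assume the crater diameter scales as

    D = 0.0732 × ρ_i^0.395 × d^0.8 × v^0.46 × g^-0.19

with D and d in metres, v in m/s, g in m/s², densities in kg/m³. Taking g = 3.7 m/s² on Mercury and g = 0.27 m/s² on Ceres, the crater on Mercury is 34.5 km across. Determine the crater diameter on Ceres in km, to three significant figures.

D ≈ 56.7 km

All impactor-dependent factors cancel in the ratio, leaving D_Ceres/D_Mercury = (g_Ceres/g_Mercury)^-0.19.
(0.27/3.7)^-0.19 = 0.07297^-0.19 = 1.644
D_Ceres = 1.644 × 34.5 km = 56.7 km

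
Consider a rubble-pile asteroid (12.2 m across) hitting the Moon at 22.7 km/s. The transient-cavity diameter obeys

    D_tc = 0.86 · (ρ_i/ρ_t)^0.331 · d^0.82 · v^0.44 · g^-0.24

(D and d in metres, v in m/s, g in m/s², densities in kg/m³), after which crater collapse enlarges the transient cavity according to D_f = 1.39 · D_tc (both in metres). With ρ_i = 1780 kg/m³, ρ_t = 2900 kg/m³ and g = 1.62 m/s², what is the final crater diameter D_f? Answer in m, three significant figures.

v = 22700 m/s.
(ρ_i/ρ_t)^0.331 = (1780/2900)^0.331 = 0.8508
d^0.82 = 12.2^0.82 = 7.777
v^0.44 = 22700^0.44 = 82.54
g^-0.24 = 1.62^-0.24 = 0.8907
D_tc = 0.86 × 0.8508 × 7.777 × 82.54 × 0.8907 = 418.3 m
D_f = 1.39 × 418.3 = 581.4 m

D_f ≈ 581 m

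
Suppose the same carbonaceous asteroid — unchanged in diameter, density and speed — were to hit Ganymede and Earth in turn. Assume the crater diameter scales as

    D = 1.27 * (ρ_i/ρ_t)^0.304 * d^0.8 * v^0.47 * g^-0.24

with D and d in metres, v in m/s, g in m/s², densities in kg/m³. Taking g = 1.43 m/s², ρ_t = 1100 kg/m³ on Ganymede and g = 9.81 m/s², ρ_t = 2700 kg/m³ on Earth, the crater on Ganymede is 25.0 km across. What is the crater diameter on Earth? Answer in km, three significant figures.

D ≈ 12.0 km

The impactor-only factors (d, v, ρ_i) cancel in the ratio, leaving D_Earth/D_Ganymede = (g_Earth/g_Ganymede)^-0.24 · (ρ_t,Ganymede/ρ_t,Earth)^0.304.
(9.81/1.43)^-0.24 = 6.860^-0.24 = 0.6299
(1100/2700)^0.304 = 0.4074^0.304 = 0.7611
Ratio = 0.6299 × 0.7611 = 0.4794
D_Earth = 0.4794 × 25.0 km = 12.0 km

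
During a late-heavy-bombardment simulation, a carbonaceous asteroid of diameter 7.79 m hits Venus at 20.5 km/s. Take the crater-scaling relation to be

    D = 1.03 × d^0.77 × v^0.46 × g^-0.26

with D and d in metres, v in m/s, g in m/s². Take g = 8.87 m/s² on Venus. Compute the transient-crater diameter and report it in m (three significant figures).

In SI units: v = 20500 m/s.
d^0.77 = 7.79^0.77 = 4.858
v^0.46 = 20500^0.46 = 96.25
g^-0.26 = 8.87^-0.26 = 0.5669
D = 1.03 × 4.858 × 96.25 × 0.5669 = 273.0 m

D ≈ 273 m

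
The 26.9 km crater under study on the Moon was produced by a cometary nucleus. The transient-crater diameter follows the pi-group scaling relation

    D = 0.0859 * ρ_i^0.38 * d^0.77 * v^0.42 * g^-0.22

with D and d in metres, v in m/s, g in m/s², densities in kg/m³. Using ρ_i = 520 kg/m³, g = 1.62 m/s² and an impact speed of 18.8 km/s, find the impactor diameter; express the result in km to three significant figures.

d ≈ 3.35 km

Rearranging for d: d = [D / (0.0859 · 520^0.38 · 18800^0.42 · 1.62^-0.22)]^(1/0.77).
D = 26900 m.
520^0.38 = 10.77
18800^0.42 = 62.39
1.62^-0.22 = 0.8993
Denominator = 0.0859 × 10.77 × 62.39 × 0.8993 = 51.91
D / 51.91 = 26900 / 51.91 = 518.2
d = 518.2^(1/0.77) = 518.2^1.2987 = 3352 m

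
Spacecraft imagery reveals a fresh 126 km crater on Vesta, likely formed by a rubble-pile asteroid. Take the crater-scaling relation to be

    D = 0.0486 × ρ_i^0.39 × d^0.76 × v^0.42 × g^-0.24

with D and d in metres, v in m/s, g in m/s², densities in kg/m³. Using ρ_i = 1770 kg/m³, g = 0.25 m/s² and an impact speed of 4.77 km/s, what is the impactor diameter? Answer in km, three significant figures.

d ≈ 35.4 km

Rearranging for d: d = [D / (0.0486 · 1770^0.39 · 4770^0.42 · 0.25^-0.24)]^(1/0.76).
D = 126000 m.
1770^0.39 = 18.48
4770^0.42 = 35.07
0.25^-0.24 = 1.395
Denominator = 0.0486 × 18.48 × 35.07 × 1.395 = 43.94
D / 43.94 = 126000 / 43.94 = 2868
d = 2868^(1/0.76) = 2868^1.3158 = 35439 m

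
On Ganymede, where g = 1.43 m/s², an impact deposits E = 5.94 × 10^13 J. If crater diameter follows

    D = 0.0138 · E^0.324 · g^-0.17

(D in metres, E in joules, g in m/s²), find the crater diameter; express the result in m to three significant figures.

E^0.324 = (5.94 × 10^13)^0.324 = 2.902 × 10^4
g^-0.17 = 1.43^-0.17 = 0.9410
D = 0.0138 × 2.902 × 10^4 × 0.9410 = 376.8 m

D ≈ 377 m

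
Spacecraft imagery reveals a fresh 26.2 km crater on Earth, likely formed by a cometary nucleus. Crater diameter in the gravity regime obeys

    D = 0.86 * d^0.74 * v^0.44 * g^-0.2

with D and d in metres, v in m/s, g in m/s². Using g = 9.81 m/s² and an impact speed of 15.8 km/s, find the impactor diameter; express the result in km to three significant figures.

Rearranging for d: d = [D / (0.86 · 15800^0.44 · 9.81^-0.2)]^(1/0.74).
D = 26200 m.
15800^0.44 = 70.37
9.81^-0.2 = 0.6334
Denominator = 0.86 × 70.37 × 0.6334 = 38.33
D / 38.33 = 26200 / 38.33 = 683.5
d = 683.5^(1/0.74) = 683.5^1.3514 = 6774 m

d ≈ 6.77 km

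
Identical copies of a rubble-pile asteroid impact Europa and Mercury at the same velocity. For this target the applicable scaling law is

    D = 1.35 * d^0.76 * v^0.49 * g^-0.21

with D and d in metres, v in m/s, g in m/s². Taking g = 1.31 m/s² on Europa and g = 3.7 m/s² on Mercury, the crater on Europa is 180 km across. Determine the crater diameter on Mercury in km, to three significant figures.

All impactor-dependent factors cancel in the ratio, leaving D_Mercury/D_Europa = (g_Mercury/g_Europa)^-0.21.
(3.7/1.31)^-0.21 = 2.824^-0.21 = 0.8041
D_Mercury = 0.8041 × 180 km = 145 km

D ≈ 145 km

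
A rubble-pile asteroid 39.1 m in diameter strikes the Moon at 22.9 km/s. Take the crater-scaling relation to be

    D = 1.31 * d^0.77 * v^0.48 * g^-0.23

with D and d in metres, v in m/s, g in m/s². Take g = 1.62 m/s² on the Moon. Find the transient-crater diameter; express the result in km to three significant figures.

D ≈ 2.44 km

In SI units: v = 22900 m/s.
d^0.77 = 39.1^0.77 = 16.83
v^0.48 = 22900^0.48 = 123.8
g^-0.23 = 1.62^-0.23 = 0.8950
D = 1.31 × 16.83 × 123.8 × 0.8950 = 2443 m
   = 2.443 km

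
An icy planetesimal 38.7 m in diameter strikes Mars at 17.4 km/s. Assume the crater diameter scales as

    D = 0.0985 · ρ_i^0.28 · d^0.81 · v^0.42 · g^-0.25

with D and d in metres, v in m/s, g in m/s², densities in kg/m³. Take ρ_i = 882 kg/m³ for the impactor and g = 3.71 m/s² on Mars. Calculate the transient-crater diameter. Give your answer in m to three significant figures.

In SI units: v = 17400 m/s.
ρ_i^0.28 = 882^0.28 = 6.679
d^0.81 = 38.7^0.81 = 19.32
v^0.42 = 17400^0.42 = 60.40
g^-0.25 = 3.71^-0.25 = 0.7205
D = 0.0985 × 6.679 × 19.32 × 60.40 × 0.7205 = 553.1 m

D ≈ 553 m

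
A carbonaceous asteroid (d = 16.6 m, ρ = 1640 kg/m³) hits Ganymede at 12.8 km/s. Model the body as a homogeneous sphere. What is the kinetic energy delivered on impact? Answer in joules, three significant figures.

v = 12800 m/s.
Mass m = (π/6) ρ d³ = (π/6) × 1640 × (16.6)³ = 3.928 × 10^6 kg
E = ½ m v² = 0.5 × 3.928 × 10^6 × (12800)² = 3.218 × 10^14 J

E ≈ 3.22 × 10^14 J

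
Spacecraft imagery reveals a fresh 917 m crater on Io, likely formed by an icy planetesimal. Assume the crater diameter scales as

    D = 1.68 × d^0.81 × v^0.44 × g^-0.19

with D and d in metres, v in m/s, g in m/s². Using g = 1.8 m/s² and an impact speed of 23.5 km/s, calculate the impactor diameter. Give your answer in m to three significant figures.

Rearranging for d: d = [D / (1.68 · 23500^0.44 · 1.8^-0.19)]^(1/0.81).
23500^0.44 = 83.80
1.8^-0.19 = 0.8943
Denominator = 1.68 × 83.80 × 0.8943 = 125.9
D / 125.9 = 917 / 125.9 = 7.284
d = 7.284^(1/0.81) = 7.284^1.2346 = 11.61 m

d ≈ 11.6 m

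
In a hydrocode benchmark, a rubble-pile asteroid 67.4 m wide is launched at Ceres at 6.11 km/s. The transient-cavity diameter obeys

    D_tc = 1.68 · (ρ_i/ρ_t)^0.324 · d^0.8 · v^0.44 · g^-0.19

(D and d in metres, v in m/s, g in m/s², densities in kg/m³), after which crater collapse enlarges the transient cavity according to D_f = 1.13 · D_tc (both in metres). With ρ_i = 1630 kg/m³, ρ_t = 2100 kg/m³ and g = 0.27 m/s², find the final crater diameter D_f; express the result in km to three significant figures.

v = 6110 m/s.
(ρ_i/ρ_t)^0.324 = (1630/2100)^0.324 = 0.9212
d^0.8 = 67.4^0.8 = 29.04
v^0.44 = 6110^0.44 = 46.33
g^-0.19 = 0.27^-0.19 = 1.282
D_tc = 1.68 × 0.9212 × 29.04 × 46.33 × 1.282 = 2669 m
D_f = 1.13 × 2669 = 3016 m
     = 3.016 km

D_f ≈ 3.02 km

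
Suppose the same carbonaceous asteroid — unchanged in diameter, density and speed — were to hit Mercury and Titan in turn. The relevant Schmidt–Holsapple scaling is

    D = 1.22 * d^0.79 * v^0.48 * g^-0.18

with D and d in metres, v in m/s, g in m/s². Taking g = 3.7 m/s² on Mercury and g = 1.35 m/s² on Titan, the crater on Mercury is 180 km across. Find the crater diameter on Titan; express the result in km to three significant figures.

All impactor-dependent factors cancel in the ratio, leaving D_Titan/D_Mercury = (g_Titan/g_Mercury)^-0.18.
(1.35/3.7)^-0.18 = 0.3649^-0.18 = 1.199
D_Titan = 1.199 × 180 km = 216 km

D ≈ 216 km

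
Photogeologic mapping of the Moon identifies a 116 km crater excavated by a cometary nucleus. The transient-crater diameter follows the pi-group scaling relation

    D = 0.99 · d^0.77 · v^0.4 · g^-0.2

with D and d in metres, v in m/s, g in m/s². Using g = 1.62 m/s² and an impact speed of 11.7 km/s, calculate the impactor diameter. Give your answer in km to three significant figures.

d ≈ 33.4 km

Rearranging for d: d = [D / (0.99 · 11700^0.4 · 1.62^-0.2)]^(1/0.77).
D = 116000 m.
11700^0.4 = 42.39
1.62^-0.2 = 0.9080
Denominator = 0.99 × 42.39 × 0.9080 = 38.11
D / 38.11 = 116000 / 38.11 = 3044
d = 3044^(1/0.77) = 3044^1.2987 = 33416 m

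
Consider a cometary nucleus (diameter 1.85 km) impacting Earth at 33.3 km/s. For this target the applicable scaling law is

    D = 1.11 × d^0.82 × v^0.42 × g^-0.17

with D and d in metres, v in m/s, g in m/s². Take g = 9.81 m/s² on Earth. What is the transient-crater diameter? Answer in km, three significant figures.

D ≈ 28.5 km

In SI units: d = 1850 m, v = 33300 m/s.
d^0.82 = 1850^0.82 = 477.6
v^0.42 = 33300^0.42 = 79.33
g^-0.17 = 9.81^-0.17 = 0.6783
D = 1.11 × 477.6 × 79.33 × 0.6783 = 28526 m
   = 28.53 km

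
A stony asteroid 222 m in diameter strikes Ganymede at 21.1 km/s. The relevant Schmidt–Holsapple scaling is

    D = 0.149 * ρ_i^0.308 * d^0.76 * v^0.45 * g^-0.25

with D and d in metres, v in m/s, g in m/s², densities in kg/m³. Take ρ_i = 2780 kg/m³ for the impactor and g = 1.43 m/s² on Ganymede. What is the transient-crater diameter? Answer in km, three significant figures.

D ≈ 8.40 km

In SI units: v = 21100 m/s.
ρ_i^0.308 = 2780^0.308 = 11.50
d^0.76 = 222^0.76 = 60.71
v^0.45 = 21100^0.45 = 88.29
g^-0.25 = 1.43^-0.25 = 0.9145
D = 0.149 × 11.50 × 60.71 × 88.29 × 0.9145 = 8399 m
   = 8.399 km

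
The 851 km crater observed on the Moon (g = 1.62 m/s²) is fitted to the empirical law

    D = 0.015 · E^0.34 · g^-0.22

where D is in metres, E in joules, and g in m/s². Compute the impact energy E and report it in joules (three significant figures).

Rearranging: E = [D / (0.015 · g^-0.22)]^(1/0.34).
D = 851000 m.
g^-0.22 = 1.62^-0.22 = 0.8993
D / (0.015 × 0.8993) = 851000 / (0.01349) = 6.308 × 10^7
E = (6.308 × 10^7)^2.9412 = 8.731 × 10^22 J

E ≈ 8.73 × 10^22 J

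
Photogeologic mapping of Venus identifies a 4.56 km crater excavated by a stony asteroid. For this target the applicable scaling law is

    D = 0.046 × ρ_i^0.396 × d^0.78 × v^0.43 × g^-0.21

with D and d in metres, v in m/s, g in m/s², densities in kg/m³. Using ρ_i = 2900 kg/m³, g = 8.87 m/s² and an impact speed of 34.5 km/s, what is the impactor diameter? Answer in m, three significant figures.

d ≈ 252 m

Rearranging for d: d = [D / (0.046 · 2900^0.396 · 34500^0.43 · 8.87^-0.21)]^(1/0.78).
D = 4560 m.
2900^0.396 = 23.50
34500^0.43 = 89.38
8.87^-0.21 = 0.6323
Denominator = 0.046 × 23.50 × 89.38 × 0.6323 = 61.09
D / 61.09 = 4560 / 61.09 = 74.64
d = 74.64^(1/0.78) = 74.64^1.2821 = 252.0 m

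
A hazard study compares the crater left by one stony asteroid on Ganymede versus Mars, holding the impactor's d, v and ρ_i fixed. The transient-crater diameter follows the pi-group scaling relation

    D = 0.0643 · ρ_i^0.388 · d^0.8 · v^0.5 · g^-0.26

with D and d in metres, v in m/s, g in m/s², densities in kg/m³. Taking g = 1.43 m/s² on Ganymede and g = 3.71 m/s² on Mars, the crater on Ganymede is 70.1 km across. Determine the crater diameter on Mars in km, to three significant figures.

D ≈ 54.7 km

All impactor-dependent factors cancel in the ratio, leaving D_Mars/D_Ganymede = (g_Mars/g_Ganymede)^-0.26.
(3.71/1.43)^-0.26 = 2.594^-0.26 = 0.7805
D_Mars = 0.7805 × 70.1 km = 54.7 km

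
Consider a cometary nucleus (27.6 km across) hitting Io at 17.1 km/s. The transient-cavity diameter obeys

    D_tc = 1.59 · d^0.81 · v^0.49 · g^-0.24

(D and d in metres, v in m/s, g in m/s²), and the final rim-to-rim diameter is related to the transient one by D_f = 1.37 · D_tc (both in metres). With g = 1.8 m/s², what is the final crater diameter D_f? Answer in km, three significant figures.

In SI: d = 27600 m, v = 17100 m/s.
d^0.81 = 27600^0.81 = 3955
v^0.49 = 17100^0.49 = 118.6
g^-0.24 = 1.8^-0.24 = 0.8684
D_tc = 1.59 × 3955 × 118.6 × 0.8684 = 6.477 × 10^5 m
D_f = 1.37 × 6.477 × 10^5 = 8.873 × 10^5 m
     = 887.3 km

D_f ≈ 887 km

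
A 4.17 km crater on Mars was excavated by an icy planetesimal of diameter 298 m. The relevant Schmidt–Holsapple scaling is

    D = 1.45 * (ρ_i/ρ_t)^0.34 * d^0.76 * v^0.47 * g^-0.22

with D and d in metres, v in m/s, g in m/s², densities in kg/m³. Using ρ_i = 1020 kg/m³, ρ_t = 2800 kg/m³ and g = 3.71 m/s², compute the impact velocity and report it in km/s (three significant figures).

Rearranging for v: v = [D / (1.45 · (1020/2800)^0.34 · 298^0.76 · 3.71^-0.22)]^(1/0.47).
D = 4170 m.
(1020/2800)^0.34 = 0.7094
298^0.76 = 75.93
3.71^-0.22 = 0.7494
Denominator = 1.45 × 0.7094 × 75.93 × 0.7494 = 58.53
D / 58.53 = 4170 / 58.53 = 71.25
v = 71.25^(1/0.47) = 71.25^2.1277 = 8753 m/s

v ≈ 8.75 km/s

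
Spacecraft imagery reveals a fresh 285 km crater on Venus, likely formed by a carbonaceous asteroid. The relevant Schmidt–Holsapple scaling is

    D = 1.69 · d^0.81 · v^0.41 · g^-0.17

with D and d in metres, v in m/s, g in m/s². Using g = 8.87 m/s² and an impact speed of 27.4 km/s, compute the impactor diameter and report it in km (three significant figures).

d ≈ 25.5 km

Rearranging for d: d = [D / (1.69 · 27400^0.41 · 8.87^-0.17)]^(1/0.81).
D = 285000 m.
27400^0.41 = 65.99
8.87^-0.17 = 0.6900
Denominator = 1.69 × 65.99 × 0.6900 = 76.95
D / 76.95 = 285000 / 76.95 = 3704
d = 3704^(1/0.81) = 3704^1.2346 = 25461 m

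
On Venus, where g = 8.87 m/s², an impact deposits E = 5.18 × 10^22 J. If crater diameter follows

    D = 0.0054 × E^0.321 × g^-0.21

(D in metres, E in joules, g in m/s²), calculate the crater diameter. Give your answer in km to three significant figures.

D ≈ 66.8 km

E^0.321 = (5.18 × 10^22)^0.321 = 1.956 × 10^7
g^-0.21 = 8.87^-0.21 = 0.6323
D = 0.0054 × 1.956 × 10^7 × 0.6323 = 66786 m
   = 66.79 km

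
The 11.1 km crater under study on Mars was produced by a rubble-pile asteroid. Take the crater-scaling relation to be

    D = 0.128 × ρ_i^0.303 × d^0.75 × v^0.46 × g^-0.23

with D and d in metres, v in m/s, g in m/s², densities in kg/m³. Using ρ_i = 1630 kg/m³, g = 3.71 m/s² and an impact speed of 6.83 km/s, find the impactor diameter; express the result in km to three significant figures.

d ≈ 1.29 km

Rearranging for d: d = [D / (0.128 · 1630^0.303 · 6830^0.46 · 3.71^-0.23)]^(1/0.75).
D = 11100 m.
1630^0.303 = 9.404
6830^0.46 = 58.05
3.71^-0.23 = 0.7397
Denominator = 0.128 × 9.404 × 58.05 × 0.7397 = 51.69
D / 51.69 = 11100 / 51.69 = 214.7
d = 214.7^(1/0.75) = 214.7^1.3333 = 1285 m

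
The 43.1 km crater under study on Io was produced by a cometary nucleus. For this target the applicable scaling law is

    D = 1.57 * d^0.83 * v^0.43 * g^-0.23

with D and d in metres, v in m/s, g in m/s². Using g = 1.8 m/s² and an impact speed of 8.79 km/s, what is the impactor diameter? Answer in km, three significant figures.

d ≈ 2.37 km

Rearranging for d: d = [D / (1.57 · 8790^0.43 · 1.8^-0.23)]^(1/0.83).
D = 43100 m.
8790^0.43 = 49.65
1.8^-0.23 = 0.8735
Denominator = 1.57 × 49.65 × 0.8735 = 68.09
D / 68.09 = 43100 / 68.09 = 633.0
d = 633.0^(1/0.83) = 633.0^1.2048 = 2372 m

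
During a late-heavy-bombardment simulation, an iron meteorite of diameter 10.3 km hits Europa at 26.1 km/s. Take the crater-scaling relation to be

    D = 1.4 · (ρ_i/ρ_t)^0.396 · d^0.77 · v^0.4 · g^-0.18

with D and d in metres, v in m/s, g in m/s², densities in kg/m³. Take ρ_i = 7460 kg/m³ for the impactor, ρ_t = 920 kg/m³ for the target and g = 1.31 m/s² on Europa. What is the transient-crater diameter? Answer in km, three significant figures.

D ≈ 220 km

In SI units: d = 10300 m, v = 26100 m/s.
(ρ_i/ρ_t)^0.396 = (7460/920)^0.396 = 2.291
d^0.77 = 10300^0.77 = 1230
v^0.4 = 26100^0.4 = 58.43
g^-0.18 = 1.31^-0.18 = 0.9526
D = 1.4 × 2.291 × 1230 × 58.43 × 0.9526 = 2.196 × 10^5 m
   = 219.6 km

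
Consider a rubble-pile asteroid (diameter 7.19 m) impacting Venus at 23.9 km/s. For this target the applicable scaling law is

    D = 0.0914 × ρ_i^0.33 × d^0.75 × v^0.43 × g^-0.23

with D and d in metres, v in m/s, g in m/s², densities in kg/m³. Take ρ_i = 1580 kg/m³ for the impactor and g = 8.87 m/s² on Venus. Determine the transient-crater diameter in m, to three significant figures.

In SI units: v = 23900 m/s.
ρ_i^0.33 = 1580^0.33 = 11.36
d^0.75 = 7.19^0.75 = 4.391
v^0.43 = 23900^0.43 = 76.33
g^-0.23 = 8.87^-0.23 = 0.6053
D = 0.0914 × 11.36 × 4.391 × 76.33 × 0.6053 = 210.6 m

D ≈ 211 m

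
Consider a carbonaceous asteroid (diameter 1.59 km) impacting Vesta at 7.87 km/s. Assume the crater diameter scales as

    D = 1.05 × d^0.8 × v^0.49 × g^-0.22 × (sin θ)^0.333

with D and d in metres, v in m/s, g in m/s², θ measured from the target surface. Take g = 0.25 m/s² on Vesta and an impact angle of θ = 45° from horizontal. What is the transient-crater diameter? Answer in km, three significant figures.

In SI units: d = 1590 m, v = 7870 m/s.
d^0.8 = 1590^0.8 = 364.0
v^0.49 = 7870^0.49 = 81.10
g^-0.22 = 0.25^-0.22 = 1.357
(sin 45°)^0.333 = 0.7071^0.333 = 0.8910
D = 1.05 × 364.0 × 81.10 × 1.357 × 0.8910 = 37477 m
   = 37.48 km

D ≈ 37.5 km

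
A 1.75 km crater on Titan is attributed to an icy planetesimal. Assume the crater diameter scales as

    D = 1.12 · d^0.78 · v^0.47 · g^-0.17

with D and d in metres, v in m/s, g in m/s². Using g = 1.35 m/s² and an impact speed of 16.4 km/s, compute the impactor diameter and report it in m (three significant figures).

d ≈ 38.3 m

Rearranging for d: d = [D / (1.12 · 16400^0.47 · 1.35^-0.17)]^(1/0.78).
D = 1750 m.
16400^0.47 = 95.71
1.35^-0.17 = 0.9503
Denominator = 1.12 × 95.71 × 0.9503 = 101.9
D / 101.9 = 1750 / 101.9 = 17.17
d = 17.17^(1/0.78) = 17.17^1.2821 = 38.29 m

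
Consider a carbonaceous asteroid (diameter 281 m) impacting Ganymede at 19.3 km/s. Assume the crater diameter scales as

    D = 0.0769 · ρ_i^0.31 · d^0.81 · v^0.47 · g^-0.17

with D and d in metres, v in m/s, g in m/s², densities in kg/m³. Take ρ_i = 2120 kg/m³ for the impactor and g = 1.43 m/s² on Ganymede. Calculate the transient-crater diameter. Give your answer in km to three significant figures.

D ≈ 7.73 km

In SI units: v = 19300 m/s.
ρ_i^0.31 = 2120^0.31 = 10.74
d^0.81 = 281^0.81 = 96.26
v^0.47 = 19300^0.47 = 103.3
g^-0.17 = 1.43^-0.17 = 0.9410
D = 0.0769 × 10.74 × 96.26 × 103.3 × 0.9410 = 7728 m
   = 7.728 km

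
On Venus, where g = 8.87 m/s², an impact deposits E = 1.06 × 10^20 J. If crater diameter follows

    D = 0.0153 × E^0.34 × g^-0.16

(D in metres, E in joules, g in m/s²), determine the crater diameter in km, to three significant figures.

D ≈ 69.4 km

E^0.34 = (1.06 × 10^20)^0.34 = 6.436 × 10^6
g^-0.16 = 8.87^-0.16 = 0.7052
D = 0.0153 × 6.436 × 10^6 × 0.7052 = 69442 m
   = 69.44 km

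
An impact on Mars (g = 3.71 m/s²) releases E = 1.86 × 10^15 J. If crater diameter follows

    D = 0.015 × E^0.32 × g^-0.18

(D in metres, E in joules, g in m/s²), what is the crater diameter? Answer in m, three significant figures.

E^0.32 = (1.86 × 10^15)^0.32 = 7.696 × 10^4
g^-0.18 = 3.71^-0.18 = 0.7898
D = 0.015 × 7.696 × 10^4 × 0.7898 = 911.7 m

D ≈ 912 m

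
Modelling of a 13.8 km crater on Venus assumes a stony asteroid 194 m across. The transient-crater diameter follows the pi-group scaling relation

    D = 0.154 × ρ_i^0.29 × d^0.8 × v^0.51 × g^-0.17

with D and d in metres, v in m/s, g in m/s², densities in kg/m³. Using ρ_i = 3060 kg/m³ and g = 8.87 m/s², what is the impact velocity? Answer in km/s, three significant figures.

v ≈ 28.6 km/s

Rearranging for v: v = [D / (0.154 · 3060^0.29 · 194^0.8 · 8.87^-0.17)]^(1/0.51).
D = 13800 m.
3060^0.29 = 10.25
194^0.8 = 67.65
8.87^-0.17 = 0.6900
Denominator = 0.154 × 10.25 × 67.65 × 0.6900 = 73.68
D / 73.68 = 13800 / 73.68 = 187.3
v = 187.3^(1/0.51) = 187.3^1.9608 = 28575 m/s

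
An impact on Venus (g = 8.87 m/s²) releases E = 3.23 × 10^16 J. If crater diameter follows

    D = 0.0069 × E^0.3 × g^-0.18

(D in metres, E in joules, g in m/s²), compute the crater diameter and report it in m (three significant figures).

E^0.3 = (3.23 × 10^16)^0.3 = 8.969 × 10^4
g^-0.18 = 8.87^-0.18 = 0.6751
D = 0.0069 × 8.969 × 10^4 × 0.6751 = 417.8 m

D ≈ 418 m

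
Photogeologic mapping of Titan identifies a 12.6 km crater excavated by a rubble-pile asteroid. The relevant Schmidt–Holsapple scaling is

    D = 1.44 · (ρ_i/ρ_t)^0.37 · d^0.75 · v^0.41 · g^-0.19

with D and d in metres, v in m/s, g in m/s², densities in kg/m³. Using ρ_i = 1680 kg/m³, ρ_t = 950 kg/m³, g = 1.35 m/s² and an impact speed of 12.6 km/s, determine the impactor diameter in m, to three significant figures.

d ≈ 842 m

Rearranging for d: d = [D / (1.44 · (1680/950)^0.37 · 12600^0.41 · 1.35^-0.19)]^(1/0.75).
D = 12600 m.
(1680/950)^0.37 = 1.235
12600^0.41 = 47.99
1.35^-0.19 = 0.9446
Denominator = 1.44 × 1.235 × 47.99 × 0.9446 = 80.62
D / 80.62 = 12600 / 80.62 = 156.3
d = 156.3^(1/0.75) = 156.3^1.3333 = 841.8 m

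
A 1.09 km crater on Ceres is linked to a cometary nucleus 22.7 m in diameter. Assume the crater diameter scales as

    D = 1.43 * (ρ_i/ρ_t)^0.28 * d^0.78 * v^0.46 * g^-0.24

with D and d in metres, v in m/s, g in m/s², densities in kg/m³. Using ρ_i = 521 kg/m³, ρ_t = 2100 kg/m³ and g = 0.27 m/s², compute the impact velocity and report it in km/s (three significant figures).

Rearranging for v: v = [D / (1.43 · (521/2100)^0.28 · 22.7^0.78 · 0.27^-0.24)]^(1/0.46).
D = 1090 m.
(521/2100)^0.28 = 0.6769
22.7^0.78 = 11.42
0.27^-0.24 = 1.369
Denominator = 1.43 × 0.6769 × 11.42 × 1.369 = 15.13
D / 15.13 = 1090 / 15.13 = 72.04
v = 72.04^(1/0.46) = 72.04^2.1739 = 10919 m/s

v ≈ 10.9 km/s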